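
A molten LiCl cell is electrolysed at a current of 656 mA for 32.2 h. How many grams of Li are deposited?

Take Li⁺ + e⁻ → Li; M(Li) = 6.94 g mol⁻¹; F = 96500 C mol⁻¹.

5.47 g

Q = I·t = 0.6560 A × 115920 s = 76040 C.
n(e⁻) = Q/F = 76040 / 96500 = 0.7880 mol.
Li⁺ + e⁻ → Li, so n(Li) = n(e⁻)/1 = 0.7880 mol.
m = n·M = 0.7880 × 6.94 = 5.47 g.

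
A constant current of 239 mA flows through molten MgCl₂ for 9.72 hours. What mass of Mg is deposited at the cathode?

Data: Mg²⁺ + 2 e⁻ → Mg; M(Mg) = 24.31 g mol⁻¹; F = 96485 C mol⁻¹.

1.05 g

Q = I·t = 0.2390 A × 34992 s = 8363 C.
n(e⁻) = Q/F = 8363 / 96485 = 0.08668 mol.
Mg²⁺ + 2 e⁻ → Mg, so n(Mg) = n(e⁻)/2 = 0.04334 mol.
m = n·M = 0.04334 × 24.31 = 1.05 g.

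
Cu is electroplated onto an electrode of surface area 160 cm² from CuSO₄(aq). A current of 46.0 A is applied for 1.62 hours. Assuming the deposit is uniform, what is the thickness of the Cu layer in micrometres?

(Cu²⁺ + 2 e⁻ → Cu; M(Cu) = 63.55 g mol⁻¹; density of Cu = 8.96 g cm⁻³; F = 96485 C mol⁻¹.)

Q = I·t = 46.00 × 5832.0 = 268300 C; n(e⁻) = 2.780 mol.
n(Cu) = n(e⁻)/2 = 1.390 mol, so m = 1.390 × 63.55 = 88.35 g.
Volume = m/ρ = 88.35 / 8.96 = 9.860 cm³.
Thickness = V/A = 9.860 / 160 = 0.0616 cm = 616 μm.

616 μm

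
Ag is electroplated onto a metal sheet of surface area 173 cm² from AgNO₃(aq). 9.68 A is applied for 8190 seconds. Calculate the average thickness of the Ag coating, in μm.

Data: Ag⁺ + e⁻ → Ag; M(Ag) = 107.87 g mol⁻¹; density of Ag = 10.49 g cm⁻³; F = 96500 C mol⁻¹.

488 μm

Q = I·t = 9.680 × 8190.0 = 79280 C; n(e⁻) = 0.8215 mol.
n(Ag) = n(e⁻)/1 = 0.8215 mol, so m = 0.8215 × 107.87 = 88.62 g.
Volume = m/ρ = 88.62 / 10.49 = 8.448 cm³.
Thickness = V/A = 8.448 / 173 = 0.0488 cm = 488 μm.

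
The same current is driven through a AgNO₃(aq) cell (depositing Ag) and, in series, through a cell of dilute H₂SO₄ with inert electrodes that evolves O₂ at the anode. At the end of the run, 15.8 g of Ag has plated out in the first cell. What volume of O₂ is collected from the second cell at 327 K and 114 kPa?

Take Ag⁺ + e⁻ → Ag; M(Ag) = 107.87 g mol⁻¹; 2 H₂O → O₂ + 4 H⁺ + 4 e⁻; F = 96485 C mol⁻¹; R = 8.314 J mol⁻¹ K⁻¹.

n(Ag) = 15.8 / 107.87 = 0.1465 mol, so n(e⁻) = 1 × 0.1465 = 0.1465 mol.
The cells are in series, so the same 0.1465 mol of electrons passes through the second cell.
2 H₂O → O₂ + 4 H⁺ + 4 e⁻ — 4 mol e⁻ per mol O₂, so n(O₂) = 0.1465/4 = 0.03662 mol.
V = nRT/P = (0.03662 × 8.314 × 327) / (114 × 10³) = 8.73 × 10⁻⁴ m³ = 0.873 L.

0.873 L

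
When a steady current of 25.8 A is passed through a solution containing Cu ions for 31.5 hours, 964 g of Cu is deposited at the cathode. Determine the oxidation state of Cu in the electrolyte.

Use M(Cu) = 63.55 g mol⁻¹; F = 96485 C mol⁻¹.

Q = I·t = 25.80 A × 113400 s = 2926000 C, so n(e⁻) = 2926000/96485 = 30.32 mol.
n(Cu) deposited = 964 / 63.55 = 15.17 mol.
Electrons per atom = n(e⁻)/n(Cu) = 30.32 / 15.17 = 2.00 ≈ 2, so the ion is Cu²⁺.

+2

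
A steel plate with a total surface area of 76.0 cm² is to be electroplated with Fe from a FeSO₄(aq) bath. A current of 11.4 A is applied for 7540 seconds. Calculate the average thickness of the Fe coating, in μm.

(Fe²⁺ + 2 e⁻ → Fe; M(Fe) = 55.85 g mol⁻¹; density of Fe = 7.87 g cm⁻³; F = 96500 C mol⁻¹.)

416 μm

Q = I·t = 11.40 × 7540.0 = 85960 C; n(e⁻) = 0.8907 mol.
n(Fe) = n(e⁻)/2 = 0.4454 mol, so m = 0.4454 × 55.85 = 24.87 g.
Volume = m/ρ = 24.87 / 7.87 = 3.161 cm³.
Thickness = V/A = 3.161 / 76.0 = 0.0416 cm = 416 μm.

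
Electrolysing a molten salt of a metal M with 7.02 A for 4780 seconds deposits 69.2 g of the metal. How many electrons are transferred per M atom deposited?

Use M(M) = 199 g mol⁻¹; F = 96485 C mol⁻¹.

1

Q = I·t = 7.020 A × 4780.0 s = 33560 C, so n(e⁻) = 33560/96485 = 0.3478 mol.
n(M) deposited = 69.2 / 199 = 0.3477 mol.
Electrons per atom = n(e⁻)/n(M) = 0.3478 / 0.3477 = 1.00 ≈ 1, so the ion is M⁺.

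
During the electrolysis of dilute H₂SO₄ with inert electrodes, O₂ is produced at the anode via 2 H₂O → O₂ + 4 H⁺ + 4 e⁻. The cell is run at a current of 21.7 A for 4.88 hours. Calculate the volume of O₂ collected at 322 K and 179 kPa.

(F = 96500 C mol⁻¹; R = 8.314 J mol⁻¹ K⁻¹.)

Q = I·t = 21.70 A × 17568 s = 381200 C.
n(e⁻) = Q/F = 381200 / 96500 = 3.951 mol.
4 electrons are transferred per O₂ molecule, so n(O₂) = 3.951 / 4 = 0.9876 mol.
V = nRT/P = (0.9876 × 8.314 × 322) / (179 × 10³ Pa) = 0.0148 m³ = 14.8 L.

14.8 L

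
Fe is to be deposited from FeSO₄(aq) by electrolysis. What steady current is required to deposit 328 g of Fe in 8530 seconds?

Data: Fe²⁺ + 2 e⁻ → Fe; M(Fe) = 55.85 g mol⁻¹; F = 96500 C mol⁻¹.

n(Fe) = 328 / 55.85 = 5.873 mol.
n(e⁻) = 2 × 5.873 = 11.75 mol.
Q = n(e⁻)·F = 11.75 × 96500 = 1133000 C.
I = Q/t = 1133000 / 8530.0 s = 133 A.

133 A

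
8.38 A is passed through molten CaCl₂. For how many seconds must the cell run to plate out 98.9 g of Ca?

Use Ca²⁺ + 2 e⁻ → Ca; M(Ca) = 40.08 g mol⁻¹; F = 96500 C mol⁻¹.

n(Ca) = m/M = 98.9 / 40.08 = 2.468 mol.
Each Ca atom requires 2 electrons, so n(e⁻) = 2 × 2.468 = 4.935 mol.
Q = n(e⁻)·F = 4.935 × 96500 = 476200 C.
t = Q/I = 476200 / 8.380 A = 56830 s.

56800 s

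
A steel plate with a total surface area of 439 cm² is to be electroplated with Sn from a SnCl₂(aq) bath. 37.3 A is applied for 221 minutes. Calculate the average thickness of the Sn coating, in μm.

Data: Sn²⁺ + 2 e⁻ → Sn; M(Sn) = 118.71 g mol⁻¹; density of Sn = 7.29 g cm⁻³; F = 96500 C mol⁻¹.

951 μm

Q = I·t = 37.30 × 13260 = 494600 C; n(e⁻) = 5.125 mol.
n(Sn) = n(e⁻)/2 = 2.563 mol, so m = 2.563 × 118.71 = 304.2 g.
Volume = m/ρ = 304.2 / 7.29 = 41.73 cm³.
Thickness = V/A = 41.73 / 439 = 0.0951 cm = 951 μm.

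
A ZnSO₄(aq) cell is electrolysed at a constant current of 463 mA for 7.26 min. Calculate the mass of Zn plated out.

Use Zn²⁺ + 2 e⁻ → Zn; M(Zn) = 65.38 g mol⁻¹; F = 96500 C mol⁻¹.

0.0683 g

Q = I·t = 0.4630 A × 435.60 s = 201.7 C.
n(e⁻) = Q/F = 201.7 / 96500 = 0.002090 mol.
Zn²⁺ + 2 e⁻ → Zn, so n(Zn) = n(e⁻)/2 = 0.001045 mol.
m = n·M = 0.001045 × 65.38 = 0.0683 g.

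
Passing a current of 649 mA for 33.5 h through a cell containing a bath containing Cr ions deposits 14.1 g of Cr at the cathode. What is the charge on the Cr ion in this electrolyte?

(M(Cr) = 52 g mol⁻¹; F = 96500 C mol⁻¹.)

Q = I·t = 0.6490 A × 120600 s = 78270 C, so n(e⁻) = 78270/96500 = 0.8111 mol.
n(Cr) deposited = 14.1 / 52 = 0.2712 mol.
Electrons per atom = n(e⁻)/n(Cr) = 0.8111 / 0.2712 = 2.99 ≈ 3, so the ion is Cr³⁺.

+3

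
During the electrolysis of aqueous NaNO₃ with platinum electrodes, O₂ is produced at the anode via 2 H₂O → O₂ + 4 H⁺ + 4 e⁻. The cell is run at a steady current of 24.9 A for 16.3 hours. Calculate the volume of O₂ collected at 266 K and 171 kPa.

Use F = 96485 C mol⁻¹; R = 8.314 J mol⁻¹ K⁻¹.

Q = I·t = 24.90 A × 58680 s = 1461000 C.
n(e⁻) = Q/F = 1461000 / 96485 = 15.14 mol.
4 electrons are transferred per O₂ molecule, so n(O₂) = 15.14 / 4 = 3.786 mol.
V = nRT/P = (3.786 × 8.314 × 266) / (171 × 10³ Pa) = 0.0490 m³ = 49.0 L.

49.0 L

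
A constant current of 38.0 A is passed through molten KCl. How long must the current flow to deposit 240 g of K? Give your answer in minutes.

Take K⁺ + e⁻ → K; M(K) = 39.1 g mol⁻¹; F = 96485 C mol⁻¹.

260 min

n(K) = m/M = 240 / 39.1 = 6.138 mol.
Each K atom requires 1 electron, so n(e⁻) = 1 × 6.138 = 6.138 mol.
Q = n(e⁻)·F = 6.138 × 96485 = 592200 C.
t = Q/I = 592200 / 38.00 A = 15590 s = 260 min.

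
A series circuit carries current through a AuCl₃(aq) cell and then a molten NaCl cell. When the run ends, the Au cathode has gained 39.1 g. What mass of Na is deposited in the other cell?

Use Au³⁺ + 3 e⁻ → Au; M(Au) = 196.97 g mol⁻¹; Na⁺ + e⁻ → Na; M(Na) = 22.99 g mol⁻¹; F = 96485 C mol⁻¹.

13.7 g

n(Au) = 39.1 / 196.97 = 0.1985 mol.
Since Au³⁺ + 3 e⁻ → Au, n(e⁻) passed = 3 × 0.1985 = 0.5955 mol.
Cells in series carry the same charge, so the same 0.5955 mol of electrons passes through cell 2.
Na⁺ + e⁻ → Na, so n(Na) = 0.5955 / 1 = 0.5955 mol.
m(Na) = 0.5955 × 22.99 = 13.7 g.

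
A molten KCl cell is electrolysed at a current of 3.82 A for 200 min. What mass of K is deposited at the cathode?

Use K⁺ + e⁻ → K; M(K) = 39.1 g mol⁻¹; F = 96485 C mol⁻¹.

Q = I·t = 3.820 A × 12000 s = 45840 C.
n(e⁻) = Q/F = 45840 / 96485 = 0.4751 mol.
K⁺ + e⁻ → K, so n(K) = n(e⁻)/1 = 0.4751 mol.
m = n·M = 0.4751 × 39.1 = 18.6 g.

18.6 g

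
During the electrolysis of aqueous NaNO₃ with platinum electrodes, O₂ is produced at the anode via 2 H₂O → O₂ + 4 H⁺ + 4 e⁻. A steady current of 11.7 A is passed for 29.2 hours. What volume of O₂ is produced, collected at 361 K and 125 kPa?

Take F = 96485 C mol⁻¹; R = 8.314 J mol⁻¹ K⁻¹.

Q = I·t = 11.70 A × 105120 s = 1230000 C.
n(e⁻) = Q/F = 1230000 / 96485 = 12.75 mol.
4 electrons are transferred per O₂ molecule, so n(O₂) = 12.75 / 4 = 3.187 mol.
V = nRT/P = (3.187 × 8.314 × 361) / (125 × 10³ Pa) = 0.0765 m³ = 76.5 L.

76.5 L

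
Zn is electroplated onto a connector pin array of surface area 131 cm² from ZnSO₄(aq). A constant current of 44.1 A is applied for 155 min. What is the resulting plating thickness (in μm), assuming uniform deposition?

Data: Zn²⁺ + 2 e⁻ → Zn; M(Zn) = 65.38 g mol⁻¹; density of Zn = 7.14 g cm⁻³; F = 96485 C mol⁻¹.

1490 μm

Q = I·t = 44.10 × 9300.0 = 410100 C; n(e⁻) = 4.251 mol.
n(Zn) = n(e⁻)/2 = 2.125 mol, so m = 2.125 × 65.38 = 139.0 g.
Volume = m/ρ = 139.0 / 7.14 = 19.46 cm³.
Thickness = V/A = 19.46 / 131 = 0.149 cm = 1490 μm.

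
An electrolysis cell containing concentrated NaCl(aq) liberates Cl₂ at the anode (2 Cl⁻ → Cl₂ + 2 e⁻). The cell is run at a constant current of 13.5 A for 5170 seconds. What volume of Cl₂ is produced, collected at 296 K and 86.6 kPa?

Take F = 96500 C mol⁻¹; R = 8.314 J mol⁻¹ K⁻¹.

10.3 L

Q = I·t = 13.50 A × 5170.0 s = 69800 C.
n(e⁻) = Q/F = 69800 / 96500 = 0.7233 mol.
2 electrons are transferred per Cl₂ molecule, so n(Cl₂) = 0.7233 / 2 = 0.3616 mol.
V = nRT/P = (0.3616 × 8.314 × 296) / (86.6 × 10³ Pa) = 0.0103 m³ = 10.3 L.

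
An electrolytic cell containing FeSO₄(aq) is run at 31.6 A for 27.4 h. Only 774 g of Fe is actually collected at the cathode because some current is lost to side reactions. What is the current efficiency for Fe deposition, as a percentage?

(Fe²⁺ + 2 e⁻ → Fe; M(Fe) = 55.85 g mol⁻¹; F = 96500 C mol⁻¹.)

85.8 %

Q = I·t = 31.60 × 98640 = 3117000 C; n(e⁻) = 3117000/96500 = 32.30 mol.
Theoretical n(Fe) = n(e⁻)/2 = 16.15 mol, i.e. m_theo = 16.15 × 55.85 = 902.0 g.
Efficiency = m_actual / m_theo = 774 / 902.0 = 85.8 %.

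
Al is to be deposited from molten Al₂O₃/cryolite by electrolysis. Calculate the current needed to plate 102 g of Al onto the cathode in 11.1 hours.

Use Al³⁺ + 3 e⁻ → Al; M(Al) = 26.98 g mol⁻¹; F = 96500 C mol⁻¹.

n(Al) = 102 / 26.98 = 3.781 mol.
n(e⁻) = 3 × 3.781 = 11.34 mol.
Q = n(e⁻)·F = 11.34 × 96500 = 1094000 C.
I = Q/t = 1094000 / 39960 s = 27.4 A.

27.4 A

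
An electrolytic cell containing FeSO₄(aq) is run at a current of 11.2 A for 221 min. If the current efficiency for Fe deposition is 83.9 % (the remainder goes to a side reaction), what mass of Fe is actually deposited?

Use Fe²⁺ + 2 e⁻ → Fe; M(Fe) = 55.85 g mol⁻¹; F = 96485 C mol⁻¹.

36.1 g

Q = I·t = 11.20 × 13260 = 148500 C.
n(e⁻) = 148500/96485 = 1.539 mol; theoretically n(Fe) = 1.539/2 = 0.7696 mol, m_theo = 42.98 g.
At 83.9 % efficiency, m_actual = 0.839 × 42.98 = 36.1 g.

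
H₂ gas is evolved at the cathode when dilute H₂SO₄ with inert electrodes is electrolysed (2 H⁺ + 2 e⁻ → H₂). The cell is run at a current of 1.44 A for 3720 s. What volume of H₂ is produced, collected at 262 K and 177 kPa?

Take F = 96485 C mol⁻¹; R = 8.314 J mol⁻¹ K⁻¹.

Q = I·t = 1.440 A × 3720.0 s = 5357 C.
n(e⁻) = Q/F = 5357 / 96485 = 0.05552 mol.
2 electrons are transferred per H₂ molecule, so n(H₂) = 0.05552 / 2 = 0.02776 mol.
V = nRT/P = (0.02776 × 8.314 × 262) / (177 × 10³ Pa) = 3.42 × 10⁻⁴ m³ = 0.342 L.

0.342 L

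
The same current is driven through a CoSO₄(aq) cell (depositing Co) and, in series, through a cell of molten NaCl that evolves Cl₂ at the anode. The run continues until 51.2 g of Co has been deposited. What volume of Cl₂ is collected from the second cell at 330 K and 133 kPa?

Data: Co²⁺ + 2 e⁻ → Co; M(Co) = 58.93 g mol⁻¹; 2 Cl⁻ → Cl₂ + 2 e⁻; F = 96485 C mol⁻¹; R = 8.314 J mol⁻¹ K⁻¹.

17.9 L

n(Co) = 51.2 / 58.93 = 0.8688 mol, so n(e⁻) = 2 × 0.8688 = 1.738 mol.
The cells are in series, so the same 1.738 mol of electrons passes through the second cell.
2 Cl⁻ → Cl₂ + 2 e⁻ — 2 mol e⁻ per mol Cl₂, so n(Cl₂) = 1.738/2 = 0.8688 mol.
V = nRT/P = (0.8688 × 8.314 × 330) / (133 × 10³) = 0.0179 m³ = 17.9 L.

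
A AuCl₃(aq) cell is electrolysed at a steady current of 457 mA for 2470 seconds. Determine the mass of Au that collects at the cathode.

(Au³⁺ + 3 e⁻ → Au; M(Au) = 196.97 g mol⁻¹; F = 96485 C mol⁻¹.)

0.768 g

Q = I·t = 0.4570 A × 2470.0 s = 1129 C.
n(e⁻) = Q/F = 1129 / 96485 = 0.01170 mol.
Au³⁺ + 3 e⁻ → Au, so n(Au) = n(e⁻)/3 = 0.003900 mol.
m = n·M = 0.003900 × 196.97 = 0.768 g.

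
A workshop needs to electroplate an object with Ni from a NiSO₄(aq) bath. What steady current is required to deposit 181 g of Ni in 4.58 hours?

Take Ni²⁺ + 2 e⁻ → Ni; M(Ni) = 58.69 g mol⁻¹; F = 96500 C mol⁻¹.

36.1 A

n(Ni) = 181 / 58.69 = 3.084 mol.
n(e⁻) = 2 × 3.084 = 6.168 mol.
Q = n(e⁻)·F = 6.168 × 96500 = 595200 C.
I = Q/t = 595200 / 16488 s = 36.1 A.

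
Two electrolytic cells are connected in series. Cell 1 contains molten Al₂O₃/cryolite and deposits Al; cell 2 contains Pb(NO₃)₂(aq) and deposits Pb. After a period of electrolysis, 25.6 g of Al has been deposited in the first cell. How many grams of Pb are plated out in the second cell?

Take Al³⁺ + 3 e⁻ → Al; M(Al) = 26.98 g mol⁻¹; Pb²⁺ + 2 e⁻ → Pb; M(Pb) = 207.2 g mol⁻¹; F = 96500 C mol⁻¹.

295 g

n(Al) = 25.6 / 26.98 = 0.9489 mol.
Since Al³⁺ + 3 e⁻ → Al, n(e⁻) passed = 3 × 0.9489 = 2.847 mol.
Cells in series carry the same charge, so the same 2.847 mol of electrons passes through cell 2.
Pb²⁺ + 2 e⁻ → Pb, so n(Pb) = 2.847 / 2 = 1.423 mol.
m(Pb) = 1.423 × 207.2 = 295 g.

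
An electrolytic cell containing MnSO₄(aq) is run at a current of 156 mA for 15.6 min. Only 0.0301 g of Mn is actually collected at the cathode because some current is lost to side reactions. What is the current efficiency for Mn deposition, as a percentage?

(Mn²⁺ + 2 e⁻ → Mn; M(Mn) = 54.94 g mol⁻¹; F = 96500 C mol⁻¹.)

Q = I·t = 0.1560 × 936.00 = 146.0 C; n(e⁻) = 146.0/96500 = 0.001513 mol.
Theoretical n(Mn) = n(e⁻)/2 = 0.0007566 mol, i.e. m_theo = 0.0007566 × 54.94 = 0.04157 g.
Efficiency = m_actual / m_theo = 0.0301 / 0.04157 = 72.4 %.

72.4 %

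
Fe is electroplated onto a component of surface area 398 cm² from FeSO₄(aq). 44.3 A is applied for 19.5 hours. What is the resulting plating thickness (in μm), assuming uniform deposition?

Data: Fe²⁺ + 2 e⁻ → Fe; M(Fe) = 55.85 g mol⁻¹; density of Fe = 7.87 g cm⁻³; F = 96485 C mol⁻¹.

2870 μm

Q = I·t = 44.30 × 70200 = 3110000 C; n(e⁻) = 32.23 mol.
n(Fe) = n(e⁻)/2 = 16.12 mol, so m = 16.12 × 55.85 = 900.1 g.
Volume = m/ρ = 900.1 / 7.87 = 114.4 cm³.
Thickness = V/A = 114.4 / 398 = 0.287 cm = 2870 μm.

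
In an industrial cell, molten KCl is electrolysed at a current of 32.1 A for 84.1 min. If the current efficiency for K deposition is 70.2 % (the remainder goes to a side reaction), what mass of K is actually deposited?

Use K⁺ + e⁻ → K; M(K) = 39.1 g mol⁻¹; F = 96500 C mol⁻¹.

Q = I·t = 32.10 × 5046.0 = 162000 C.
n(e⁻) = 162000/96500 = 1.679 mol; theoretically n(K) = 1.679/1 = 1.679 mol, m_theo = 65.63 g.
At 70.2 % efficiency, m_actual = 0.702 × 65.63 = 46.1 g.

46.1 g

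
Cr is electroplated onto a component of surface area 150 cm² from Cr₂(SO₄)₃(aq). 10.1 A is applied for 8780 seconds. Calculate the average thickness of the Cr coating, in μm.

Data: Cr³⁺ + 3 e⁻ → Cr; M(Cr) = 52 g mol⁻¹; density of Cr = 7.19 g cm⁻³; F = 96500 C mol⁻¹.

Q = I·t = 10.10 × 8780.0 = 88680 C; n(e⁻) = 0.9189 mol.
n(Cr) = n(e⁻)/3 = 0.3063 mol, so m = 0.3063 × 52 = 15.93 g.
Volume = m/ρ = 15.93 / 7.19 = 2.215 cm³.
Thickness = V/A = 2.215 / 150 = 0.0148 cm = 148 μm.

148 μm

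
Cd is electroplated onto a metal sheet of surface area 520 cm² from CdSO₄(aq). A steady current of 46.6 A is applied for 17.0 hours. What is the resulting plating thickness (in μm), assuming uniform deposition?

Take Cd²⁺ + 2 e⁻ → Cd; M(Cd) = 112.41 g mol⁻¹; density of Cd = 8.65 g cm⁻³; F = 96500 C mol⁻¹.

3690 μm

Q = I·t = 46.60 × 61200 = 2852000 C; n(e⁻) = 29.55 mol.
n(Cd) = n(e⁻)/2 = 14.78 mol, so m = 14.78 × 112.41 = 1661 g.
Volume = m/ρ = 1661 / 8.65 = 192.0 cm³.
Thickness = V/A = 192.0 / 520 = 0.369 cm = 3690 μm.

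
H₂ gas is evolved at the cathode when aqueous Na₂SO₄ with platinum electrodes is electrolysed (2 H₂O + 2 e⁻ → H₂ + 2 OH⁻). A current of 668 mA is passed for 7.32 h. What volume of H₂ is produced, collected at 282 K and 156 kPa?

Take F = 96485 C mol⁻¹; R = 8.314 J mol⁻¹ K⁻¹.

Q = I·t = 0.6680 A × 26352 s = 17600 C.
n(e⁻) = Q/F = 17600 / 96485 = 0.1824 mol.
2 electrons are transferred per H₂ molecule, so n(H₂) = 0.1824 / 2 = 0.09122 mol.
V = nRT/P = (0.09122 × 8.314 × 282) / (156 × 10³ Pa) = 0.00137 m³ = 1.37 L.

1.37 L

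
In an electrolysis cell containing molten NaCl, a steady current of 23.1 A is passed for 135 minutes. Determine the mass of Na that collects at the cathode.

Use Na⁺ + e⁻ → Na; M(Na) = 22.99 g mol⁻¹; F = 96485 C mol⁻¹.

Q = I·t = 23.10 A × 8100.0 s = 187100 C.
n(e⁻) = Q/F = 187100 / 96485 = 1.939 mol.
Na⁺ + e⁻ → Na, so n(Na) = n(e⁻)/1 = 1.939 mol.
m = n·M = 1.939 × 22.99 = 44.6 g.

44.6 g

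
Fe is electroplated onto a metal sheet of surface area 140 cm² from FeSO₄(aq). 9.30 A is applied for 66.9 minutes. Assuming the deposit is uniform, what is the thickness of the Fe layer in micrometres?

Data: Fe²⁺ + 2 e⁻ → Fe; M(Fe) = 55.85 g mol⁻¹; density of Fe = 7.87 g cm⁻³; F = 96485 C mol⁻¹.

Q = I·t = 9.300 × 4014.0 = 37330 C; n(e⁻) = 0.3869 mol.
n(Fe) = n(e⁻)/2 = 0.1935 mol, so m = 0.1935 × 55.85 = 10.80 g.
Volume = m/ρ = 10.80 / 7.87 = 1.373 cm³.
Thickness = V/A = 1.373 / 140 = 0.00981 cm = 98.1 μm.

98.1 μm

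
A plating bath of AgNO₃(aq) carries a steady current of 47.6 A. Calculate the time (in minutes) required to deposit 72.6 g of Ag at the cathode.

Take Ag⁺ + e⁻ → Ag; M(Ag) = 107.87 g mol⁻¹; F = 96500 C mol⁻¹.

22.7 min

n(Ag) = m/M = 72.6 / 107.87 = 0.6730 mol.
Each Ag atom requires 1 electron, so n(e⁻) = 1 × 0.6730 = 0.6730 mol.
Q = n(e⁻)·F = 0.6730 × 96500 = 64950 C.
t = Q/I = 64950 / 47.60 A = 1364 s = 22.7 min.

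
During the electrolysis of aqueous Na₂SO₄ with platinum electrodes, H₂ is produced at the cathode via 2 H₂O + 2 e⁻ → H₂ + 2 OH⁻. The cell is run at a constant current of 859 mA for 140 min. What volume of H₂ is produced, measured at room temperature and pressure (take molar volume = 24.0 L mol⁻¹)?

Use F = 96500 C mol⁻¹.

0.897 L

Q = I·t = 0.8590 A × 8400.0 s = 7216 C.
n(e⁻) = Q/F = 7216 / 96500 = 0.07477 mol.
2 electrons are transferred per H₂ molecule, so n(H₂) = 0.07477 / 2 = 0.03739 mol.
V = n × V_m = 0.03739 × 24.0 = 0.897 L.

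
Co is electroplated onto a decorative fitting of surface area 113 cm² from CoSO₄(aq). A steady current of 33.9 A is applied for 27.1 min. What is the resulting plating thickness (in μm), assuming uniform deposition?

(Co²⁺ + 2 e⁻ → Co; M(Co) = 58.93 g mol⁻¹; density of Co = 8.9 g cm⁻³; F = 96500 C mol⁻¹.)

Q = I·t = 33.90 × 1626.0 = 55120 C; n(e⁻) = 0.5712 mol.
n(Co) = n(e⁻)/2 = 0.2856 mol, so m = 0.2856 × 58.93 = 16.83 g.
Volume = m/ρ = 16.83 / 8.9 = 1.891 cm³.
Thickness = V/A = 1.891 / 113 = 0.0167 cm = 167 μm.

167 μm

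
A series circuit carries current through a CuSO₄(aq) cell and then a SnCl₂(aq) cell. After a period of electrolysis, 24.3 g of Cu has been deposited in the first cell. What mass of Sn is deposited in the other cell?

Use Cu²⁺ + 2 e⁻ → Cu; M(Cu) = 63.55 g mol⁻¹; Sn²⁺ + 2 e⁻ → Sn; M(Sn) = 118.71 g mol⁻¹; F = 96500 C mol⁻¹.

45.4 g

n(Cu) = 24.3 / 63.55 = 0.3824 mol.
Since Cu²⁺ + 2 e⁻ → Cu, n(e⁻) passed = 2 × 0.3824 = 0.7648 mol.
Cells in series carry the same charge, so the same 0.7648 mol of electrons passes through cell 2.
Sn²⁺ + 2 e⁻ → Sn, so n(Sn) = 0.7648 / 2 = 0.3824 mol.
m(Sn) = 0.3824 × 118.71 = 45.4 g.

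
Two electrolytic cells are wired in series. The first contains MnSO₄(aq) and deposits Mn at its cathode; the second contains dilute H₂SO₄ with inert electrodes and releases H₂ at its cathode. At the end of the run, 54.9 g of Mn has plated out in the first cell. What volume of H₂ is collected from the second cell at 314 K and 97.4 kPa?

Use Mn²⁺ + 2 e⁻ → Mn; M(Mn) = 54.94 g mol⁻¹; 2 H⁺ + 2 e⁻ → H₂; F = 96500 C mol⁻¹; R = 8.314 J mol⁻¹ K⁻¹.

n(Mn) = 54.9 / 54.94 = 0.9993 mol, so n(e⁻) = 2 × 0.9993 = 1.999 mol.
The cells are in series, so the same 1.999 mol of electrons passes through the second cell.
2 H⁺ + 2 e⁻ → H₂ — 2 mol e⁻ per mol H₂, so n(H₂) = 1.999/2 = 0.9993 mol.
V = nRT/P = (0.9993 × 8.314 × 314) / (97.4 × 10³) = 0.0268 m³ = 26.8 L.

26.8 L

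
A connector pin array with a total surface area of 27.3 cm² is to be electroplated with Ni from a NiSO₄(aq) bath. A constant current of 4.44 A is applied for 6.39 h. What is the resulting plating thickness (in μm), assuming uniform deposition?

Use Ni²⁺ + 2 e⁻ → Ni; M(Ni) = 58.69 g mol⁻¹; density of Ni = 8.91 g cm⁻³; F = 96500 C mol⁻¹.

1280 μm

Q = I·t = 4.440 × 23004 = 102100 C; n(e⁻) = 1.058 mol.
n(Ni) = n(e⁻)/2 = 0.5292 mol, so m = 0.5292 × 58.69 = 31.06 g.
Volume = m/ρ = 31.06 / 8.91 = 3.486 cm³.
Thickness = V/A = 3.486 / 27.3 = 0.128 cm = 1280 μm.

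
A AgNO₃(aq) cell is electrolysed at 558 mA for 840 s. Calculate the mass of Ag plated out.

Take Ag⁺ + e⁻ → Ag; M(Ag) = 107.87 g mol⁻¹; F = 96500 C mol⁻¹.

0.524 g

Q = I·t = 0.5580 A × 840.00 s = 468.7 C.
n(e⁻) = Q/F = 468.7 / 96500 = 0.004857 mol.
Ag⁺ + e⁻ → Ag, so n(Ag) = n(e⁻)/1 = 0.004857 mol.
m = n·M = 0.004857 × 107.87 = 0.524 g.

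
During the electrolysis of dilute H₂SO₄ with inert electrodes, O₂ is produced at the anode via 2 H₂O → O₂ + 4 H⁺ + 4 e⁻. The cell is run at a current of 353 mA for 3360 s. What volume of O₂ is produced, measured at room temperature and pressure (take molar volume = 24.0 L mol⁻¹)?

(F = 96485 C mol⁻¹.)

0.0738 L

Q = I·t = 0.3530 A × 3360.0 s = 1186 C.
n(e⁻) = Q/F = 1186 / 96485 = 0.01229 mol.
4 electrons are transferred per O₂ molecule, so n(O₂) = 0.01229 / 4 = 0.003073 mol.
V = n × V_m = 0.003073 × 24.0 = 0.0738 L.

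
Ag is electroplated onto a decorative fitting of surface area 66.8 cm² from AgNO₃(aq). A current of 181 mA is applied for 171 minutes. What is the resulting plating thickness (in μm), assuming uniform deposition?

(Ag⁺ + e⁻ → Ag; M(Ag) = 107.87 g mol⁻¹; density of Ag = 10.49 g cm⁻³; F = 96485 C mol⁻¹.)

Q = I·t = 0.1810 × 10260 = 1857 C; n(e⁻) = 0.01925 mol.
n(Ag) = n(e⁻)/1 = 0.01925 mol, so m = 0.01925 × 107.87 = 2.076 g.
Volume = m/ρ = 2.076 / 10.49 = 0.1979 cm³.
Thickness = V/A = 0.1979 / 66.8 = 0.00296 cm = 29.6 μm.

29.6 μm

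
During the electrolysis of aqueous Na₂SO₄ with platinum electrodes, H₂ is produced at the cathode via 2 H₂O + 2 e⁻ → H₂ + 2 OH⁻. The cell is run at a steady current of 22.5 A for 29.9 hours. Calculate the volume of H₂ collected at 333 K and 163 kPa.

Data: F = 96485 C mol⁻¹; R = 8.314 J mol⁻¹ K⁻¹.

213 L

Q = I·t = 22.50 A × 107640 s = 2422000 C.
n(e⁻) = Q/F = 2422000 / 96485 = 25.10 mol.
2 electrons are transferred per H₂ molecule, so n(H₂) = 25.10 / 2 = 12.55 mol.
V = nRT/P = (12.55 × 8.314 × 333) / (163 × 10³ Pa) = 0.213 m³ = 213 L.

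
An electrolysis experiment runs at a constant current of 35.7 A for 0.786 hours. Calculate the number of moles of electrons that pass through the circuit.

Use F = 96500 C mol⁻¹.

1.05 mol

Q = I·t = 35.70 A × 2829.6 s = 101000 C.
n(e⁻) = Q/F = 101000 / 96500 = 1.05 mol.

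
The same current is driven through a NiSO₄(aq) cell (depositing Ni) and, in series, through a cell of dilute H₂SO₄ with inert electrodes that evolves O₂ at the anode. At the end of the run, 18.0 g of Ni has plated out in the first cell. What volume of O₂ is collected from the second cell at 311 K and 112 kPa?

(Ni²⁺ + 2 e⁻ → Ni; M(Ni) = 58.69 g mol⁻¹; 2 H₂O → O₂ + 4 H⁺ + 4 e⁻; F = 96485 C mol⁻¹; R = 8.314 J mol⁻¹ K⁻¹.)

n(Ni) = 18.0 / 58.69 = 0.3067 mol, so n(e⁻) = 2 × 0.3067 = 0.6134 mol.
The cells are in series, so the same 0.6134 mol of electrons passes through the second cell.
2 H₂O → O₂ + 4 H⁺ + 4 e⁻ — 4 mol e⁻ per mol O₂, so n(O₂) = 0.6134/4 = 0.1533 mol.
V = nRT/P = (0.1533 × 8.314 × 311) / (112 × 10³) = 0.00354 m³ = 3.54 L.

3.54 L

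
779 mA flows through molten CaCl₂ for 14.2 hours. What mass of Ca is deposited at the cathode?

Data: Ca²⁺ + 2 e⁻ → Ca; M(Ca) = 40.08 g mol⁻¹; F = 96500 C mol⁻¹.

8.27 g

Q = I·t = 0.7790 A × 51120 s = 39820 C.
n(e⁻) = Q/F = 39820 / 96500 = 0.4127 mol.
Ca²⁺ + 2 e⁻ → Ca, so n(Ca) = n(e⁻)/2 = 0.2063 mol.
m = n·M = 0.2063 × 40.08 = 8.27 g.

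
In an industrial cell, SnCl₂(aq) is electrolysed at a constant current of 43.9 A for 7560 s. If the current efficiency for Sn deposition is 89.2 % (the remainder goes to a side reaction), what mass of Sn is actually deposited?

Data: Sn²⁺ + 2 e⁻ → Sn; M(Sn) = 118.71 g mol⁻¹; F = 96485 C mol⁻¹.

Q = I·t = 43.90 × 7560.0 = 331900 C.
n(e⁻) = 331900/96485 = 3.440 mol; theoretically n(Sn) = 3.440/2 = 1.720 mol, m_theo = 204.2 g.
At 89.2 % efficiency, m_actual = 0.892 × 204.2 = 182 g.

182 g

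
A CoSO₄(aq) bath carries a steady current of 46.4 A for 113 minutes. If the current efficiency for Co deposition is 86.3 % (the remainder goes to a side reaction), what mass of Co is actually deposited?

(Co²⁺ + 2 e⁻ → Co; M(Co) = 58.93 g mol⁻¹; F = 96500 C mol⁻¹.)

Q = I·t = 46.40 × 6780.0 = 314600 C.
n(e⁻) = 314600/96500 = 3.260 mol; theoretically n(Co) = 3.260/2 = 1.630 mol, m_theo = 96.06 g.
At 86.3 % efficiency, m_actual = 0.863 × 96.06 = 82.9 g.

82.9 g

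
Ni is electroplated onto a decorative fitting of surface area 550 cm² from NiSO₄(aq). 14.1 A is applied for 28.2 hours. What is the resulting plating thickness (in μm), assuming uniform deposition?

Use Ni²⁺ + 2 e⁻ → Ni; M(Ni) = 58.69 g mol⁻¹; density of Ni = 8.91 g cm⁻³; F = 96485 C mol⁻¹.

Q = I·t = 14.10 × 101520 = 1431000 C; n(e⁻) = 14.84 mol.
n(Ni) = n(e⁻)/2 = 7.418 mol, so m = 7.418 × 58.69 = 435.4 g.
Volume = m/ρ = 435.4 / 8.91 = 48.86 cm³.
Thickness = V/A = 48.86 / 550 = 0.0888 cm = 888 μm.

888 μm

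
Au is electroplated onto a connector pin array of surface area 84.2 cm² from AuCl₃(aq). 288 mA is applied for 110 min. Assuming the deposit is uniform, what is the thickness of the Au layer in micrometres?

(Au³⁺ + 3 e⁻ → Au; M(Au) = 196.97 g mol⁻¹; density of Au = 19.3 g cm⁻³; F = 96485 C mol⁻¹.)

Q = I·t = 0.2880 × 6600.0 = 1901 C; n(e⁻) = 0.01970 mol.
n(Au) = n(e⁻)/3 = 0.006567 mol, so m = 0.006567 × 196.97 = 1.293 g.
Volume = m/ρ = 1.293 / 19.3 = 0.06702 cm³.
Thickness = V/A = 0.06702 / 84.2 = 7.96 × 10⁻⁴ cm = 7.96 μm.

7.96 μm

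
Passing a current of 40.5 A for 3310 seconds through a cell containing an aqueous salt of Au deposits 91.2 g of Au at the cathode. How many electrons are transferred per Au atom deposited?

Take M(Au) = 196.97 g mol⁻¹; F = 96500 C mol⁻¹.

3

Q = I·t = 40.50 A × 3310.0 s = 134100 C, so n(e⁻) = 134100/96500 = 1.389 mol.
n(Au) deposited = 91.2 / 196.97 = 0.4630 mol.
Electrons per atom = n(e⁻)/n(Au) = 1.389 / 0.4630 = 3.00 ≈ 3, so the ion is Au³⁺.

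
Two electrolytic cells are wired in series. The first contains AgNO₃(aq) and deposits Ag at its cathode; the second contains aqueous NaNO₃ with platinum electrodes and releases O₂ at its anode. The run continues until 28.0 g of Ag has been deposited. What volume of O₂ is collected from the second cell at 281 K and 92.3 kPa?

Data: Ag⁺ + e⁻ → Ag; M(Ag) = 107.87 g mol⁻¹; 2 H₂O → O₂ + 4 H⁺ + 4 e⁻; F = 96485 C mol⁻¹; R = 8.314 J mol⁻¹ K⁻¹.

n(Ag) = 28.0 / 107.87 = 0.2596 mol, so n(e⁻) = 1 × 0.2596 = 0.2596 mol.
The cells are in series, so the same 0.2596 mol of electrons passes through the second cell.
2 H₂O → O₂ + 4 H⁺ + 4 e⁻ — 4 mol e⁻ per mol O₂, so n(O₂) = 0.2596/4 = 0.06489 mol.
V = nRT/P = (0.06489 × 8.314 × 281) / (92.3 × 10³) = 0.00164 m³ = 1.64 L.

1.64 L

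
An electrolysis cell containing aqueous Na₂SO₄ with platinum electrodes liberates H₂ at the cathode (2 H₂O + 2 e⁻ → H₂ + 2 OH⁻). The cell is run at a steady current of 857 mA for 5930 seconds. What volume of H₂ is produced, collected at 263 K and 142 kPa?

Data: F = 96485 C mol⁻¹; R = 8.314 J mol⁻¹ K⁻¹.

Q = I·t = 0.8570 A × 5930.0 s = 5082 C.
n(e⁻) = Q/F = 5082 / 96485 = 0.05267 mol.
2 electrons are transferred per H₂ molecule, so n(H₂) = 0.05267 / 2 = 0.02634 mol.
V = nRT/P = (0.02634 × 8.314 × 263) / (142 × 10³ Pa) = 4.06 × 10⁻⁴ m³ = 0.406 L.

0.406 L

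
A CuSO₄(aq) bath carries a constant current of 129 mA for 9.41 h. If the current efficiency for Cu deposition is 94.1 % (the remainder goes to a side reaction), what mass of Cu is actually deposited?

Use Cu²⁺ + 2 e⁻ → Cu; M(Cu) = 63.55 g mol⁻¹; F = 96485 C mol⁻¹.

1.35 g

Q = I·t = 0.1290 × 33876 = 4370 C.
n(e⁻) = 4370/96485 = 0.04529 mol; theoretically n(Cu) = 0.04529/2 = 0.02265 mol, m_theo = 1.439 g.
At 94.1 % efficiency, m_actual = 0.941 × 1.439 = 1.35 g.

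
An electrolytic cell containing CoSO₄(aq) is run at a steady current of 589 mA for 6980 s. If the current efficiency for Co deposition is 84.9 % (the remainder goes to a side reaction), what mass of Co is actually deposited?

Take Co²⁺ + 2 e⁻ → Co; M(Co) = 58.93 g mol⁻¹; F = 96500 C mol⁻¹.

Q = I·t = 0.5890 × 6980.0 = 4111 C.
n(e⁻) = 4111/96500 = 0.04260 mol; theoretically n(Co) = 0.04260/2 = 0.02130 mol, m_theo = 1.255 g.
At 84.9 % efficiency, m_actual = 0.849 × 1.255 = 1.07 g.

1.07 g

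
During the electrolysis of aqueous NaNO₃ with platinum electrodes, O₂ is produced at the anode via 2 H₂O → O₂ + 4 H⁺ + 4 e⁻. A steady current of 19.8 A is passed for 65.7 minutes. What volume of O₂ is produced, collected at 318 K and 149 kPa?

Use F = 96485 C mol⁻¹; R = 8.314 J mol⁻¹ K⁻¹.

Q = I·t = 19.80 A × 3942.0 s = 78050 C.
n(e⁻) = Q/F = 78050 / 96485 = 0.8090 mol.
4 electrons are transferred per O₂ molecule, so n(O₂) = 0.8090 / 4 = 0.2022 mol.
V = nRT/P = (0.2022 × 8.314 × 318) / (149 × 10³ Pa) = 0.00359 m³ = 3.59 L.

3.59 L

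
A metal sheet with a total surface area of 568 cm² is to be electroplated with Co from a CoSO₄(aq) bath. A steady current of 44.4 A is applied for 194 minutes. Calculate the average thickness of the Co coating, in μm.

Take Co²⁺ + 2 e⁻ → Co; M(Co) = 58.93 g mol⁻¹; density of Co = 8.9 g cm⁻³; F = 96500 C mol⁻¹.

312 μm

Q = I·t = 44.40 × 11640 = 516800 C; n(e⁻) = 5.356 mol.
n(Co) = n(e⁻)/2 = 2.678 mol, so m = 2.678 × 58.93 = 157.8 g.
Volume = m/ρ = 157.8 / 8.9 = 17.73 cm³.
Thickness = V/A = 17.73 / 568 = 0.0312 cm = 312 μm.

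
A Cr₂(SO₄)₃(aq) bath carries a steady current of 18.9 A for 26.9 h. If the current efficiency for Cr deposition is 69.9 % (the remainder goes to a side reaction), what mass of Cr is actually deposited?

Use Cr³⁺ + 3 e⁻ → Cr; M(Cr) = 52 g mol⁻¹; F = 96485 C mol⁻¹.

Q = I·t = 18.90 × 96840 = 1830000 C.
n(e⁻) = 1830000/96485 = 18.97 mol; theoretically n(Cr) = 18.97/3 = 6.323 mol, m_theo = 328.8 g.
At 69.9 % efficiency, m_actual = 0.699 × 328.8 = 230 g.

230 g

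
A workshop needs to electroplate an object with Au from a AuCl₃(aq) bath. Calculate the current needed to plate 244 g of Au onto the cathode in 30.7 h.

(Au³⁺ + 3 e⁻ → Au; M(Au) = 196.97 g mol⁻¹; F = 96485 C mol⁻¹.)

3.24 A

n(Au) = 244 / 196.97 = 1.239 mol.
n(e⁻) = 3 × 1.239 = 3.716 mol.
Q = n(e⁻)·F = 3.716 × 96485 = 358600 C.
I = Q/t = 358600 / 110520 s = 3.24 A.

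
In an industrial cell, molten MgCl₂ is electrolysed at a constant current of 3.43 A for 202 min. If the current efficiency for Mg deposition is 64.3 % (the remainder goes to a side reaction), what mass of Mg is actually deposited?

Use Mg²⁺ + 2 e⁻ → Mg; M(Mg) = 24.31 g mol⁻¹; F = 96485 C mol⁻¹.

3.37 g

Q = I·t = 3.430 × 12120 = 41570 C.
n(e⁻) = 41570/96485 = 0.4309 mol; theoretically n(Mg) = 0.4309/2 = 0.2154 mol, m_theo = 5.237 g.
At 64.3 % efficiency, m_actual = 0.643 × 5.237 = 3.37 g.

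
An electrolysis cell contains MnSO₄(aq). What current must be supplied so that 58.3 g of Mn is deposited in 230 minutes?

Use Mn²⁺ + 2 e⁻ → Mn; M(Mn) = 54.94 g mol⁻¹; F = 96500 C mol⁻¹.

n(Mn) = 58.3 / 54.94 = 1.061 mol.
n(e⁻) = 2 × 1.061 = 2.122 mol.
Q = n(e⁻)·F = 2.122 × 96500 = 204800 C.
I = Q/t = 204800 / 13800 s = 14.8 A.

14.8 A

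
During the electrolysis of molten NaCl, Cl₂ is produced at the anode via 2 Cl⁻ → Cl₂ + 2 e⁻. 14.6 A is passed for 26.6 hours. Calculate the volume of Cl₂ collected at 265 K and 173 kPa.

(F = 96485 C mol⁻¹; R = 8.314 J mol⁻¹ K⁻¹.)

Q = I·t = 14.60 A × 95760 s = 1398000 C.
n(e⁻) = Q/F = 1398000 / 96485 = 14.49 mol.
2 electrons are transferred per Cl₂ molecule, so n(Cl₂) = 14.49 / 2 = 7.245 mol.
V = nRT/P = (7.245 × 8.314 × 265) / (173 × 10³ Pa) = 0.0923 m³ = 92.3 L.

92.3 L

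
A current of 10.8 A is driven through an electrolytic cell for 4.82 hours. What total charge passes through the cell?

Q = I·t = 10.80 A × 17352 s = 1.87 × 10⁵ C.

1.87 × 10⁵ C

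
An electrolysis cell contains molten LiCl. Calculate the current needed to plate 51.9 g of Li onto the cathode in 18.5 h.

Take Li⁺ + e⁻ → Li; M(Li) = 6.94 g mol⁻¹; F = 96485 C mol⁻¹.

10.8 A

n(Li) = 51.9 / 6.94 = 7.478 mol.
n(e⁻) = 1 × 7.478 = 7.478 mol.
Q = n(e⁻)·F = 7.478 × 96485 = 721600 C.
I = Q/t = 721600 / 66600 s = 10.8 A.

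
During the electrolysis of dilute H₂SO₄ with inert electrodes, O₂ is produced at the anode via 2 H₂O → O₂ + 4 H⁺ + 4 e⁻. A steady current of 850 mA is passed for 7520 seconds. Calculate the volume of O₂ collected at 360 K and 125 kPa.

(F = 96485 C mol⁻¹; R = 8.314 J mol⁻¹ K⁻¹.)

Q = I·t = 0.8500 A × 7520.0 s = 6392 C.
n(e⁻) = Q/F = 6392 / 96485 = 0.06625 mol.
4 electrons are transferred per O₂ molecule, so n(O₂) = 0.06625 / 4 = 0.01656 mol.
V = nRT/P = (0.01656 × 8.314 × 360) / (125 × 10³ Pa) = 3.97 × 10⁻⁴ m³ = 0.397 L.

0.397 L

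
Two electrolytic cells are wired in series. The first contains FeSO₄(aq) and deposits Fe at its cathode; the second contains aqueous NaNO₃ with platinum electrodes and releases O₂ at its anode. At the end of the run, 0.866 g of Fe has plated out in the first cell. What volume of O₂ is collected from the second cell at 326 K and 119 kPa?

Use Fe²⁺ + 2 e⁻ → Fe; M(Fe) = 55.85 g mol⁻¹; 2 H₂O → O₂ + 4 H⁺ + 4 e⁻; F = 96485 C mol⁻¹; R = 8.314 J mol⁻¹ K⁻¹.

n(Fe) = 0.866 / 55.85 = 0.01551 mol, so n(e⁻) = 2 × 0.01551 = 0.03101 mol.
The cells are in series, so the same 0.03101 mol of electrons passes through the second cell.
2 H₂O → O₂ + 4 H⁺ + 4 e⁻ — 4 mol e⁻ per mol O₂, so n(O₂) = 0.03101/4 = 0.007753 mol.
V = nRT/P = (0.007753 × 8.314 × 326) / (119 × 10³) = 1.77 × 10⁻⁴ m³ = 0.177 L.

0.177 L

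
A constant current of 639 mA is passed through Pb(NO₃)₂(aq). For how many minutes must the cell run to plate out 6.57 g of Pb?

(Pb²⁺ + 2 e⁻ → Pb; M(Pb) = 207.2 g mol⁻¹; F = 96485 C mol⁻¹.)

n(Pb) = m/M = 6.57 / 207.2 = 0.03171 mol.
Each Pb atom requires 2 electrons, so n(e⁻) = 2 × 0.03171 = 0.06342 mol.
Q = n(e⁻)·F = 0.06342 × 96485 = 6119 C.
t = Q/I = 6119 / 0.6390 A = 9576 s = 160 min.

160 min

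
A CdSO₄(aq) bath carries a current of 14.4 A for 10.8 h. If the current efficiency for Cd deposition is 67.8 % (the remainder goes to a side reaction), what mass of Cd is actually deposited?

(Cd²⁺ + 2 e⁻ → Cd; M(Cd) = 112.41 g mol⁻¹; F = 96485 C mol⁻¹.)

221 g

Q = I·t = 14.40 × 38880 = 559900 C.
n(e⁻) = 559900/96485 = 5.803 mol; theoretically n(Cd) = 5.803/2 = 2.901 mol, m_theo = 326.1 g.
At 67.8 % efficiency, m_actual = 0.678 × 326.1 = 221 g.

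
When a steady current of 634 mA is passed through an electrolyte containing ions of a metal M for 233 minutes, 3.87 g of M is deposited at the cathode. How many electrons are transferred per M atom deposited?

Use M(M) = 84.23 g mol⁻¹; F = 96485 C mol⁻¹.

Q = I·t = 0.6340 A × 13980 s = 8863 C, so n(e⁻) = 8863/96485 = 0.09186 mol.
n(M) deposited = 3.87 / 84.23 = 0.04595 mol.
Electrons per atom = n(e⁻)/n(M) = 0.09186 / 0.04595 = 2.00 ≈ 2, so the ion is M²⁺.

2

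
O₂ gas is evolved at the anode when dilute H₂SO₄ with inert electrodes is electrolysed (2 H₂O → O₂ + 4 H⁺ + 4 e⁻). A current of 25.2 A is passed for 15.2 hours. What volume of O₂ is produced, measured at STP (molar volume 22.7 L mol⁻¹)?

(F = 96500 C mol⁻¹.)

Q = I·t = 25.20 A × 54720 s = 1379000 C.
n(e⁻) = Q/F = 1379000 / 96500 = 14.29 mol.
4 electrons are transferred per O₂ molecule, so n(O₂) = 14.29 / 4 = 3.572 mol.
V = n × V_m = 3.572 × 22.7 = 81.1 L.

81.1 L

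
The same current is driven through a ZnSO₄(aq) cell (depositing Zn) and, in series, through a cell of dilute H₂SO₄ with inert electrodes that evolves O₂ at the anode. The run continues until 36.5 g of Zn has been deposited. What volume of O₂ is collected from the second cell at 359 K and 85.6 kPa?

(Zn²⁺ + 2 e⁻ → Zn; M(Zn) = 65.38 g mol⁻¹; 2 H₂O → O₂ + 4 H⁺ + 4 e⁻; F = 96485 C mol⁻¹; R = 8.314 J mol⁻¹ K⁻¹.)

9.73 L

n(Zn) = 36.5 / 65.38 = 0.5583 mol, so n(e⁻) = 2 × 0.5583 = 1.117 mol.
The cells are in series, so the same 1.117 mol of electrons passes through the second cell.
2 H₂O → O₂ + 4 H⁺ + 4 e⁻ — 4 mol e⁻ per mol O₂, so n(O₂) = 1.117/4 = 0.2791 mol.
V = nRT/P = (0.2791 × 8.314 × 359) / (85.6 × 10³) = 0.00973 m³ = 9.73 L.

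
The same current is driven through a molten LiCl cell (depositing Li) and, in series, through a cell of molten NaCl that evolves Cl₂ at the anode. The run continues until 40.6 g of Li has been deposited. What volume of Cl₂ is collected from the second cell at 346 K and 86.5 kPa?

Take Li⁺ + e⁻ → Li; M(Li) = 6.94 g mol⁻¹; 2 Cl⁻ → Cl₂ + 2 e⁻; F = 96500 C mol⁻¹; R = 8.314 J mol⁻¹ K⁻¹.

n(Li) = 40.6 / 6.94 = 5.850 mol, so n(e⁻) = 1 × 5.850 = 5.850 mol.
The cells are in series, so the same 5.850 mol of electrons passes through the second cell.
2 Cl⁻ → Cl₂ + 2 e⁻ — 2 mol e⁻ per mol Cl₂, so n(Cl₂) = 5.850/2 = 2.925 mol.
V = nRT/P = (2.925 × 8.314 × 346) / (86.5 × 10³) = 0.0973 m³ = 97.3 L.

97.3 L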